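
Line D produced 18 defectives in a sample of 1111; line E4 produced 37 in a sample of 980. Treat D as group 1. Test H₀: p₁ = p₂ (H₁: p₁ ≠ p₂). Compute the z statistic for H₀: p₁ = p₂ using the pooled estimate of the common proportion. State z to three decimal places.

z = -3.073

p̂₁ = 18/1111 = 0.016202, p̂₂ = 37/980 = 0.037755.
Pooled p̂ = (18+37)/(1111+980) = 55/2091 = 0.026303.
SE = √(0.0256113 × 0.0019205) = 0.007013.
z = (0.016202 − 0.037755)/0.007013 = -0.021553/0.007013 = -3.073.
p-value = 2·P(Z > 3.073) ≈ 0.0021.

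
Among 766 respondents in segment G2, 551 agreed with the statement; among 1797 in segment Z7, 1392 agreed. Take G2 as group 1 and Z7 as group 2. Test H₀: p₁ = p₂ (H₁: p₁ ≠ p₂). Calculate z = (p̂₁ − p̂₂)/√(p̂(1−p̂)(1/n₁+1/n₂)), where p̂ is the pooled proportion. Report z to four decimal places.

z = -2.9928

p̂₁ = 551/766 = 0.7193211, p̂₂ = 1392/1797 = 0.7746244.
Pooled p̂ = (551+1392)/(766+1797) = 1943/2563 = 0.7580960.
SE = √(p̂(1−p̂)(1/n₁+1/n₂)) = √(0.7580960·0.2419040·0.00186197) = √(0.000341459) = 0.0184786.
z = (0.7193211 − 0.7746244)/0.0184786 = -0.0553033/0.0184786 = -2.9928.
Two-sided p-value ≈ 2·Φ(−2.993) = 0.0028.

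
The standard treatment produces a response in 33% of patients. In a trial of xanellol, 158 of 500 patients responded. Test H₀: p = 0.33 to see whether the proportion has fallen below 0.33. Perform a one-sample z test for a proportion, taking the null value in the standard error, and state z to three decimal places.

z = -0.666

p̂ = 158/500 ≈ 0.31600.
Standard error under H₀: √(0.33×0.67/500) = 0.02103.
z = (0.31600 − 0.33)/0.02103 = -0.01400/0.02103 = -0.666.
p-value = P(Z < -0.666) ≈ 0.2528.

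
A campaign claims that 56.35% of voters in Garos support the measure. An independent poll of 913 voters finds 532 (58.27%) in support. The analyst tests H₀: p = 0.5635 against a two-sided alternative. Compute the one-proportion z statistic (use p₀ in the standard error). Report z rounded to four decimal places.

z = 1.1694

p̂ = 532/913 = 0.582694.
Standard error under H₀: √(0.5635×0.4365/913) = 0.016414.
z = (0.582694 − 0.5635)/0.016414 = 0.019194/0.016414 = 1.1694.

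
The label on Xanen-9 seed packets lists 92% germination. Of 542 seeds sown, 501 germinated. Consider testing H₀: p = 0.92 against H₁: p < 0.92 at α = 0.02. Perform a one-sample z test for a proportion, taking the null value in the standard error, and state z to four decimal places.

p̂ = 501/542 = 0.9243542.
SE = √(p₀(1−p₀)/n) = √(0.0736/542) = 0.0116530.
z = (0.9243542 − 0.92)/0.0116530 = 0.0043542/0.0116530 = 0.3737.
p-value = P(Z < 0.374) ≈ 0.6457; since p > α = 0.02, fail to reject H₀.

z = 0.3737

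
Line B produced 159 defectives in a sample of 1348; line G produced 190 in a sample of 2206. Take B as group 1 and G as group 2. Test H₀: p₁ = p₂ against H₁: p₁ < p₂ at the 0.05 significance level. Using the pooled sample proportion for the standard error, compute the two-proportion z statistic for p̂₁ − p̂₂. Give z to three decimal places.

z = 3.093

p̂₁ = 159/1348 = 0.117953, p̂₂ = 190/2206 = 0.086129.
Pooled p̂ = (159+190)/(1348+2206) = 349/3554 = 0.098199.
SE = √(0.0885561 × 0.00119515) = 0.010288.
z = (0.117953 − 0.086129)/0.010288 = 0.031824/0.010288 = 3.093.
p-value = P(Z < 3.093) ≈ 0.9990, so at α = 0.05 we fail to reject H₀.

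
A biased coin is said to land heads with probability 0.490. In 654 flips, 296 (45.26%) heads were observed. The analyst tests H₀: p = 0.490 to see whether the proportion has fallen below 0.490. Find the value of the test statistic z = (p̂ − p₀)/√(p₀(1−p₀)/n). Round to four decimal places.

p̂ = 296/654 = 0.452599.
SE = √(p₀(1−p₀)/n) = √(0.2499/654) = 0.019548.
z = (0.452599 − 0.49)/0.019548 = -0.037401/0.019548 = -1.9133.
p-value = P(Z < -1.913) ≈ 0.0279.

z = -1.9133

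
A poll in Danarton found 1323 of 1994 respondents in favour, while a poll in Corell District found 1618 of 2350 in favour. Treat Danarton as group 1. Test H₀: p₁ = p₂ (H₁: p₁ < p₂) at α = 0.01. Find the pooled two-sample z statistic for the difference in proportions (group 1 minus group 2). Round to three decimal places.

p̂₁ = 1323/1994 = 0.66349, p̂₂ = 1618/2350 = 0.68851.
Pooled p̂ = (1323+1618)/(1994+2350) = 2941/4344 = 0.67703.
SE = √(p̂(1−p̂)(1/n₁+1/n₂)) = √(0.67703·0.32297·0.000927036) = √(0.000202708) = 0.01424.
z = (0.66349 − 0.68851)/0.01424 = -0.02502/0.01424 = -1.757.
p-value = P(Z < -1.757) ≈ 0.0394. With α = 0.01, fail to reject H₀.

z = -1.757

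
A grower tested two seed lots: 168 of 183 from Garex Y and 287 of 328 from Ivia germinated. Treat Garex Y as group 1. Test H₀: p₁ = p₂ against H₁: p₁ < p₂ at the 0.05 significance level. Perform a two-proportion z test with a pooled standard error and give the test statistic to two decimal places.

p̂₁ = 168/183 = 0.9180, p̂₂ = 287/328 = 0.8750.
Pooled p̂ = (168+287)/(183+328) = 455/511 = 0.8904.
SE = √(0.0975793 × 0.00851326) = 0.0288.
z = (0.9180 − 0.8750)/0.0288 = 0.0430/0.0288 = 1.49.
p-value = P(Z < 1.493) ≈ 0.9323, so at α = 0.05 we fail to reject H₀.

z = 1.49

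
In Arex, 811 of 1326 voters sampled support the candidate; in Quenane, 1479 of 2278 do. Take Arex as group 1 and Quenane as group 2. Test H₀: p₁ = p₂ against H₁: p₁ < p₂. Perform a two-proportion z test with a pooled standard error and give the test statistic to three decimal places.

z = -2.264

p̂₁ = 811/1326 = 0.611614, p̂₂ = 1479/2278 = 0.649254.
Pooled p̂ = (811+1479)/(1326+2278) = 2290/3604 = 0.635405.
SE = √(p̂(1−p̂)(1/n₁+1/n₂)) = √(0.635405·0.364595·0.00119313) = √(0.000276407) = 0.016625.
z = (0.611614 − 0.649254)/0.016625 = -0.037640/0.016625 = -2.264.
p-value = P(Z < -2.264) ≈ 0.0118.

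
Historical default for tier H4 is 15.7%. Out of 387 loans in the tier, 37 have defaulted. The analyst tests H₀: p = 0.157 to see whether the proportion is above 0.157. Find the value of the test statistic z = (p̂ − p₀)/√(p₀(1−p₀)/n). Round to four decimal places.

z = -3.3198

p̂ = 37/387 = 0.095607.
Standard error under H₀: √(0.157×0.843/387) = 0.018493.
z = (0.095607 − 0.157)/0.018493 = -0.061393/0.018493 = -3.3198.
p-value = P(Z > -3.320) ≈ 0.9995.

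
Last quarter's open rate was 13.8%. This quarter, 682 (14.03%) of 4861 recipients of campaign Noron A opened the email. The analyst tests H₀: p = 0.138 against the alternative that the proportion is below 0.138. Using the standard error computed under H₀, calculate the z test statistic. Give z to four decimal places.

z = 0.4650

p̂ = 682/4861 ≈ 0.1403003.
Standard error under H₀: √(0.138×0.862/4861) = 0.0049469.
z = (0.1403003 − 0.138)/0.0049469 = 0.0023003/0.0049469 = 0.4650.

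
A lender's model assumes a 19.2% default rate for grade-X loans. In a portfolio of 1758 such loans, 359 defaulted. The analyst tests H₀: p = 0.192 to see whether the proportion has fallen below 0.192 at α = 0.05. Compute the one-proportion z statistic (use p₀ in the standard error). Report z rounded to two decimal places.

p̂ = 359/1758 ≈ 0.2042.
Standard error under H₀: √(0.192×0.808/1758) = 0.0094.
z = (0.2042 − 0.192)/0.0094 = 0.0122/0.0094 = 1.30.
p-value = P(Z < 1.300) ≈ 0.9031, so at α = 0.05 we fail to reject H₀.

z = 1.30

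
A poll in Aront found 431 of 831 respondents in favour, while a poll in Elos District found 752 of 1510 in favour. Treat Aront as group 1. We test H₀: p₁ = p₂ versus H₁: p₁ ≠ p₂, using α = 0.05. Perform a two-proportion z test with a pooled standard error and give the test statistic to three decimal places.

z = 0.956

p̂₁ = 431/831 = 0.51865, p̂₂ = 752/1510 = 0.49801.
Pooled p̂ = (431+752)/(831+1510) = 1183/2341 = 0.50534.
SE = √(0.249971 × 0.00186562) = 0.02160.
z = (0.51865 − 0.49801)/0.02160 = 0.02064/0.02160 = 0.956.
Two-sided p-value ≈ 2·Φ(−0.956) = 0.3392; since p > α = 0.05, fail to reject H₀.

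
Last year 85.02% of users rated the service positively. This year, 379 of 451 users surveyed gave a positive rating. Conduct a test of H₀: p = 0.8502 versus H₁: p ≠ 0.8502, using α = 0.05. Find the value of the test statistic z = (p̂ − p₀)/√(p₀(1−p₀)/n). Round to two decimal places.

z = -0.59

p̂ = 379/451 ≈ 0.84035.
Under H₀, SE = √(0.8502·0.1498/451) = √(0.000282395) = 0.01680.
z = (0.84035 − 0.8502)/0.01680 = -0.00985/0.01680 = -0.59.
Two-sided p-value ≈ 2·Φ(−0.586) = 0.5580. With α = 0.05, fail to reject H₀.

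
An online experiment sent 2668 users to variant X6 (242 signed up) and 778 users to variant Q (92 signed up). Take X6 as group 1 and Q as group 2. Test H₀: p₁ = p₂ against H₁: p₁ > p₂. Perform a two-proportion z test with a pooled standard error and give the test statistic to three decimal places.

p̂₁ = 242/2668 ≈ 0.090705, p̂₂ = 92/778 ≈ 0.118252.
Pooled p̂ = (242+92)/(2668+778) = 334/3446 = 0.096924.
SE = √(p̂(1−p̂)(1/n₁+1/n₂)) = √(0.096924·0.903076·0.00166016) = √(0.000145313) = 0.012055.
z = (0.090705 − 0.118252)/0.012055 = -0.027547/0.012055 = -2.285.

z = -2.285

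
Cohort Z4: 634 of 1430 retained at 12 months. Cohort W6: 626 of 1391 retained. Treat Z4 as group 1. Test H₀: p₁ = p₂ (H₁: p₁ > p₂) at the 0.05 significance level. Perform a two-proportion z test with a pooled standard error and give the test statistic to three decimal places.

z = -0.357

p̂₁ = 634/1430 ≈ 0.44336, p̂₂ = 626/1391 ≈ 0.45004.
Pooled p̂ = (634+626)/(1430+1391) = 1260/2821 = 0.44665.
SE = √(p̂(1−p̂)(1/n₁+1/n₂)) = √(0.44665·0.55335·0.00141821) = √(0.000350515) = 0.01872.
z = (0.44336 − 0.45004)/0.01872 = -0.00668/0.01872 = -0.357.
p-value = P(Z > -0.357) ≈ 0.6394; since p > α = 0.05, fail to reject H₀.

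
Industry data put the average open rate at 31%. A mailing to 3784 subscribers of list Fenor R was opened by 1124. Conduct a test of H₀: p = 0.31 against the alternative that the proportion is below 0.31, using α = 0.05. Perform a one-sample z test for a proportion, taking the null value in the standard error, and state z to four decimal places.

p̂ = 1124/3784 = 0.2970402.
Under H₀, SE = √(0.31·0.69/3784) = √(5.65275e-05) = 0.0075185.
z = (0.2970402 − 0.31)/0.0075185 = -0.0129598/0.0075185 = -1.7237.
p-value = P(Z < -1.724) ≈ 0.0424; since p < α = 0.05, reject H₀.

z = -1.7237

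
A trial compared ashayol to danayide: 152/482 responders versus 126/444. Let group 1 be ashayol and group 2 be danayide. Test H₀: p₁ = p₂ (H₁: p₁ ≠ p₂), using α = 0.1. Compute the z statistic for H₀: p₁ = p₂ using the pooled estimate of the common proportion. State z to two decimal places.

z = 1.05

p̂₁ = 152/482 ≈ 0.3154, p̂₂ = 126/444 ≈ 0.2838.
Pooled p̂ = (152+126)/(482+444) = 278/926 = 0.3002.
SE = √(0.210086 × 0.00432694) = 0.0302.
z = (0.3154 − 0.2838)/0.0302 = 0.0316/0.0302 = 1.05.
Two-sided p-value ≈ 2·Φ(−1.047) = 0.2951, so at α = 0.1 we fail to reject H₀.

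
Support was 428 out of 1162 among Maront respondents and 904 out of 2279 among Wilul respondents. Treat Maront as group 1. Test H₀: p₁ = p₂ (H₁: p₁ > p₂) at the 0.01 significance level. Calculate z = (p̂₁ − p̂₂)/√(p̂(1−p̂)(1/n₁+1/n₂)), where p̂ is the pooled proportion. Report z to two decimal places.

p̂₁ = 428/1162 = 0.3683, p̂₂ = 904/2279 = 0.3967.
Pooled p̂ = (428+904)/(1162+2279) = 1332/3441 = 0.3871.
SE = √(p̂(1−p̂)(1/n₁+1/n₂)) = √(0.3871·0.6129·0.00129937) = √(0.00030828) = 0.0176.
z = (0.3683 − 0.3967)/0.0176 = -0.0284/0.0176 = -1.61.
p-value = P(Z > -1.614) ≈ 0.9467, so at α = 0.01 we fail to reject H₀.

z = -1.61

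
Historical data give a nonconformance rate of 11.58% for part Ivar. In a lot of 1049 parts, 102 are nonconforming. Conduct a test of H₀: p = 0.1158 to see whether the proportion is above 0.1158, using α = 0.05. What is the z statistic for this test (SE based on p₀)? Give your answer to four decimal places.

z = -1.8791

p̂ = 102/1049 = 0.0972355.
SE = √(p₀(1−p₀)/n) = √(0.10239/1049) = 0.0098797.
z = (0.0972355 − 0.1158)/0.0098797 = -0.0185645/0.0098797 = -1.8791.
p-value = P(Z > -1.879) ≈ 0.9699. With α = 0.05, fail to reject H₀.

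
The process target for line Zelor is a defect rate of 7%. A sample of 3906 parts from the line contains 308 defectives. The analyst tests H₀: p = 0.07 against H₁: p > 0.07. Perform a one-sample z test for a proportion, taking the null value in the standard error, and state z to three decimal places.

z = 2.169

p̂ = 308/3906 ≈ 0.07885.
SE = √(p₀(1−p₀)/n) = √(0.0651/3906) = 0.00408.
z = (0.07885 − 0.07)/0.00408 = 0.00885/0.00408 = 2.169.
p-value = P(Z > 2.169) ≈ 0.0151.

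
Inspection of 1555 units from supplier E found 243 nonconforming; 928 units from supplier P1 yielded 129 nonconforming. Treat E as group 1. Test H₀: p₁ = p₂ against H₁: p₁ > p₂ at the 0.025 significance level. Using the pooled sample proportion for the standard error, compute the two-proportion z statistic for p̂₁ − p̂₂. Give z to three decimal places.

z = 1.166

p̂₁ = 243/1555 ≈ 0.15627, p̂₂ = 129/928 ≈ 0.13901.
Pooled p̂ = (243+129)/(1555+928) = 372/2483 = 0.14982.
SE = √(p̂(1−p̂)(1/n₁+1/n₂)) = √(0.14982·0.85018·0.00172067) = √(0.000219167) = 0.01480.
z = (0.15627 − 0.13901)/0.01480 = 0.01726/0.01480 = 1.166.
p-value = P(Z > 1.166) ≈ 0.1218; since p > α = 0.025, fail to reject H₀.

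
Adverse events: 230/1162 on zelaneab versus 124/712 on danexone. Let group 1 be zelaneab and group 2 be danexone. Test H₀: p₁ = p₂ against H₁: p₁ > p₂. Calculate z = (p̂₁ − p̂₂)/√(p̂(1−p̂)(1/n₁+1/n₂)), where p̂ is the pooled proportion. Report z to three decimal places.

z = 1.276

p̂₁ = 230/1162 ≈ 0.19793, p̂₂ = 124/712 ≈ 0.17416.
Pooled p̂ = (230+124)/(1162+712) = 354/1874 = 0.18890.
SE = √(0.153217 × 0.00226508) = 0.01863.
z = (0.19793 − 0.17416)/0.01863 = 0.02377/0.01863 = 1.276.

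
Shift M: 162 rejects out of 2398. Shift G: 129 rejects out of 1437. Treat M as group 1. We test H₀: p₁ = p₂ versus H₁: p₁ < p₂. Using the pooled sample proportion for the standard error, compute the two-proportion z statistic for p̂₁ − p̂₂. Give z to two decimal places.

z = -2.51

p̂₁ = 162/2398 ≈ 0.067556, p̂₂ = 129/1437 ≈ 0.089770.
Pooled p̂ = (162+129)/(2398+1437) = 291/3835 = 0.075880.
SE = √(0.0701223 × 0.00111291) = 0.008834.
z = (0.067556 − 0.089770)/0.008834 = -0.022214/0.008834 = -2.51.
p-value = P(Z < -2.515) ≈ 0.0060.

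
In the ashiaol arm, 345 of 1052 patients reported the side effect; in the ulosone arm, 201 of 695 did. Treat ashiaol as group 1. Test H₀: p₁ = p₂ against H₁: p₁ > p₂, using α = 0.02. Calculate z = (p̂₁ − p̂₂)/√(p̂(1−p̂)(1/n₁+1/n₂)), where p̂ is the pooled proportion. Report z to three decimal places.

p̂₁ = 345/1052 = 0.32795, p̂₂ = 201/695 = 0.28921.
Pooled p̂ = (345+201)/(1052+695) = 546/1747 = 0.31254.
SE = √(0.214857 × 0.00238942) = 0.02266.
z = (0.32795 − 0.28921)/0.02266 = 0.03874/0.02266 = 1.710.
p-value = P(Z > 1.710) ≈ 0.0437. With α = 0.02, fail to reject H₀.

z = 1.710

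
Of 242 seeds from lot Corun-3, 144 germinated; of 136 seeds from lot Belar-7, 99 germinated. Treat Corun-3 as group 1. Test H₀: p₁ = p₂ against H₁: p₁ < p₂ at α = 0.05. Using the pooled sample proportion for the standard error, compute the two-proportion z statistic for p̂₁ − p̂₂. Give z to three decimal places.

z = -2.588

p̂₁ = 144/242 = 0.59504, p̂₂ = 99/136 = 0.72794.
Pooled p̂ = (144+99)/(242+136) = 243/378 = 0.64286.
SE = √(0.229592 × 0.0114852) = 0.05135.
z = (0.59504 − 0.72794)/0.05135 = -0.13290/0.05135 = -2.588.
p-value = P(Z < -2.588) ≈ 0.0048; since p < α = 0.05, reject H₀.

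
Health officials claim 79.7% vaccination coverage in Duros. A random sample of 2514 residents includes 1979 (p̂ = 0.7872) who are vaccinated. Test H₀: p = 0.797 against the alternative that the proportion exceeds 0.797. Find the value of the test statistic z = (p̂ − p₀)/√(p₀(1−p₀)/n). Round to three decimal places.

p̂ = 1979/2514 ≈ 0.78719.
Standard error under H₀: √(0.797×0.203/2514) = 0.00802.
z = (0.78719 − 0.797)/0.00802 = -0.00981/0.00802 = -1.223.
p-value = P(Z > -1.223) ≈ 0.8893.

z = -1.223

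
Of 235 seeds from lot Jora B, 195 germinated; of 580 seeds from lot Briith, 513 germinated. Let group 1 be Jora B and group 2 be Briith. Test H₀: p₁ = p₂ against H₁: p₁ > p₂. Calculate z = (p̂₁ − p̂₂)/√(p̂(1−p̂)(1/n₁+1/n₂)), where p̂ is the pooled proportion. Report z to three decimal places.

z = -2.094

p̂₁ = 195/235 = 0.829787, p̂₂ = 513/580 = 0.884483.
Pooled p̂ = (195+513)/(235+580) = 708/815 = 0.868712.
SE = √(p̂(1−p̂)(1/n₁+1/n₂)) = √(0.868712·0.131288·0.00597946) = √(0.000681967) = 0.026115.
z = (0.829787 − 0.884483)/0.026115 = -0.054696/0.026115 = -2.094.
p-value = P(Z > -2.094) ≈ 0.9819.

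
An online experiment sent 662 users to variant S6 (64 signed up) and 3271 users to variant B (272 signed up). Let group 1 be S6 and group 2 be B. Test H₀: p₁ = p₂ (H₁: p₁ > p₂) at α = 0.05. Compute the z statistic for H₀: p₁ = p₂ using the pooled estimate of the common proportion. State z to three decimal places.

z = 1.135

p̂₁ = 64/662 ≈ 0.096677, p̂₂ = 272/3271 ≈ 0.083155.
Pooled p̂ = (64+272)/(662+3271) = 336/3933 = 0.085431.
SE = √(p̂(1−p̂)(1/n₁+1/n₂)) = √(0.085431·0.914569·0.00181629) = √(0.000141911) = 0.011913.
z = (0.096677 − 0.083155)/0.011913 = 0.013522/0.011913 = 1.135.
p-value = P(Z > 1.135) ≈ 0.1282. With α = 0.05, fail to reject H₀.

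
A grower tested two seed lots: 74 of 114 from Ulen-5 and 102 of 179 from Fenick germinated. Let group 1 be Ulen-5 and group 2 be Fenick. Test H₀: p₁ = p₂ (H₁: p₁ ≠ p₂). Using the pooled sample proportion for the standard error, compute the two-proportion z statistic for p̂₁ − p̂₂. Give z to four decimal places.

z = 1.3511

p̂₁ = 74/114 ≈ 0.649123, p̂₂ = 102/179 ≈ 0.569832.
Pooled p̂ = (74+102)/(114+179) = 176/293 = 0.600683.
SE = √(0.239863 × 0.0143585) = 0.058686.
z = (0.649123 − 0.569832)/0.058686 = 0.079291/0.058686 = 1.3511.
Two-sided p-value ≈ 2·Φ(−1.351) = 0.1767.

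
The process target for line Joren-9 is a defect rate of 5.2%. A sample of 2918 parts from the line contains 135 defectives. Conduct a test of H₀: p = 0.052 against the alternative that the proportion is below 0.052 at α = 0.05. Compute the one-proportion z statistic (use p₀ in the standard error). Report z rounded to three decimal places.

z = -1.395

p̂ = 135/2918 ≈ 0.046265.
SE = √(p₀(1−p₀)/n) = √(0.049296/2918) = 0.004110.
z = (0.046265 − 0.052)/0.004110 = -0.005735/0.004110 = -1.395.
p-value = P(Z < -1.395) ≈ 0.0814. With α = 0.05, fail to reject H₀.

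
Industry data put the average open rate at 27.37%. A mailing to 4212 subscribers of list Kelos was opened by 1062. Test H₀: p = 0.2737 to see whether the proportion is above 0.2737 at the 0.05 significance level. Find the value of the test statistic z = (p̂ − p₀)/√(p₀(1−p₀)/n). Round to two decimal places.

p̂ = 1062/4212 ≈ 0.25214.
SE = √(p₀(1−p₀)/n) = √(0.19879/4212) = 0.00687.
z = (0.25214 − 0.2737)/0.00687 = -0.02156/0.00687 = -3.14.
p-value = P(Z > -3.139) ≈ 0.9992. With α = 0.05, fail to reject H₀.

z = -3.14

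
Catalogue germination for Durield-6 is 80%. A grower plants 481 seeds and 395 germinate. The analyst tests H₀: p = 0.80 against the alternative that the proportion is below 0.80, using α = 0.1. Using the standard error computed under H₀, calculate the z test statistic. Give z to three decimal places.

z = 1.163

p̂ = 395/481 ≈ 0.82121.
SE = √(p₀(1−p₀)/n) = √(0.16/481) = 0.01824.
z = (0.82121 − 0.8)/0.01824 = 0.02121/0.01824 = 1.163.
p-value = P(Z < 1.163) ≈ 0.8775; since p > α = 0.1, fail to reject H₀.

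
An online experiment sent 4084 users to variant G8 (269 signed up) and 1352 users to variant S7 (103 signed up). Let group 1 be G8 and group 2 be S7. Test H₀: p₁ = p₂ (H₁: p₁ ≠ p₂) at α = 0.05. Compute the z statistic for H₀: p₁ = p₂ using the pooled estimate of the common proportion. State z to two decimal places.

p̂₁ = 269/4084 = 0.0659, p̂₂ = 103/1352 = 0.0762.
Pooled p̂ = (269+103)/(4084+1352) = 372/5436 = 0.0684.
SE = √(0.0637496 × 0.000984503) = 0.0079.
z = (0.0659 − 0.0762)/0.0079 = -0.0103/0.0079 = -1.30.
p-value = 2·P(Z > 1.302) ≈ 0.1928; since p > α = 0.05, fail to reject H₀.

z = -1.30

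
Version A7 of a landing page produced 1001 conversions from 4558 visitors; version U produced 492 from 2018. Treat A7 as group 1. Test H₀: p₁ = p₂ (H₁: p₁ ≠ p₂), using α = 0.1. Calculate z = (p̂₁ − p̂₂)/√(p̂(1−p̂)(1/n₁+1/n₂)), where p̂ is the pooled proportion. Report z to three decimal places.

p̂₁ = 1001/4558 = 0.219614, p̂₂ = 492/2018 = 0.243806.
Pooled p̂ = (1001+492)/(4558+2018) = 1493/6576 = 0.227038.
SE = √(0.175492 × 0.000714935) = 0.011201.
z = (0.219614 − 0.243806)/0.011201 = -0.024192/0.011201 = -2.160.
Two-sided p-value ≈ 2·Φ(−2.160) = 0.0308. With α = 0.1, reject H₀.

z = -2.160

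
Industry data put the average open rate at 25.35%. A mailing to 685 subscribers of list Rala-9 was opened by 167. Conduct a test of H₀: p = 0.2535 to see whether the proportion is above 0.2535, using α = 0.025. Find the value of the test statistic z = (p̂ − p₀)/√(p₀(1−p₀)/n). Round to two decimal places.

z = -0.58

p̂ = 167/685 = 0.2438.
Standard error under H₀: √(0.2535×0.7465/685) = 0.0166.
z = (0.2438 − 0.2535)/0.0166 = -0.0097/0.0166 = -0.58.
p-value = P(Z > -0.584) ≈ 0.7203, so at α = 0.025 we fail to reject H₀.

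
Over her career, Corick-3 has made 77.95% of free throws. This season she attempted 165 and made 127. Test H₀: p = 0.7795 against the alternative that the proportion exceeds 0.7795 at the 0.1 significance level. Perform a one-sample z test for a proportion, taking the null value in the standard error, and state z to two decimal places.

z = -0.30

p̂ = 127/165 = 0.7697.
SE = √(p₀(1−p₀)/n) = √(0.17188/165) = 0.0323.
z = (0.7697 − 0.7795)/0.0323 = -0.0098/0.0323 = -0.30.
p-value = P(Z > -0.304) ≈ 0.6193; since p > α = 0.1, fail to reject H₀.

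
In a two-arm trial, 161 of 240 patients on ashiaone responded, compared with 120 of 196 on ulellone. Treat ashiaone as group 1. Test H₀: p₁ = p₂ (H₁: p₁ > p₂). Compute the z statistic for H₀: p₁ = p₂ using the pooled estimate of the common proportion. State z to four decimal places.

p̂₁ = 161/240 = 0.670833, p̂₂ = 120/196 = 0.612245.
Pooled p̂ = (161+120)/(240+196) = 281/436 = 0.644495.
SE = √(0.229121 × 0.00926871) = 0.046083.
z = (0.670833 − 0.612245)/0.046083 = 0.058588/0.046083 = 1.2714.
p-value = P(Z > 1.271) ≈ 0.1018.

z = 1.2714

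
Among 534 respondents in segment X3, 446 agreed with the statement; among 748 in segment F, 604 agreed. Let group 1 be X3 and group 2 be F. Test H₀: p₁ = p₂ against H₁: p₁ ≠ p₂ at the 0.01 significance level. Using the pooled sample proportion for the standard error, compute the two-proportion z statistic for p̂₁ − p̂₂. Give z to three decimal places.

p̂₁ = 446/534 = 0.83521, p̂₂ = 604/748 = 0.80749.
Pooled p̂ = (446+604)/(534+748) = 1050/1282 = 0.81903.
SE = √(p̂(1−p̂)(1/n₁+1/n₂)) = √(0.81903·0.18097·0.00320956) = √(0.000475715) = 0.02181.
z = (0.83521 − 0.80749)/0.02181 = 0.02772/0.02181 = 1.271.
p-value = 2·P(Z > 1.271) ≈ 0.2038, so at α = 0.01 we fail to reject H₀.

z = 1.271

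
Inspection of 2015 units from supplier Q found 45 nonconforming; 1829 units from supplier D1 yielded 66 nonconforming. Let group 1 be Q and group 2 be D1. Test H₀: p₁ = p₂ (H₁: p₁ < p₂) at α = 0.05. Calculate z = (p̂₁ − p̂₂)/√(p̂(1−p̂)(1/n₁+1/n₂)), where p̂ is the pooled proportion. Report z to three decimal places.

z = -2.543

p̂₁ = 45/2015 ≈ 0.02233, p̂₂ = 66/1829 ≈ 0.03609.
Pooled p̂ = (45+66)/(2015+1829) = 111/3844 = 0.02888.
SE = √(0.0280423 × 0.00104302) = 0.00541.
z = (0.02233 − 0.03609)/0.00541 = -0.01376/0.00541 = -2.543.
p-value = P(Z < -2.543) ≈ 0.0055; since p < α = 0.05, reject H₀.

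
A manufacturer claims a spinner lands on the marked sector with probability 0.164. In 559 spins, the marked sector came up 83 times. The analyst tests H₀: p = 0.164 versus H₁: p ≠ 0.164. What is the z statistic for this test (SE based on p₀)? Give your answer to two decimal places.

z = -0.99

p̂ = 83/559 ≈ 0.1485.
Standard error under H₀: √(0.164×0.836/559) = 0.0157.
z = (0.1485 − 0.164)/0.0157 = -0.0155/0.0157 = -0.99.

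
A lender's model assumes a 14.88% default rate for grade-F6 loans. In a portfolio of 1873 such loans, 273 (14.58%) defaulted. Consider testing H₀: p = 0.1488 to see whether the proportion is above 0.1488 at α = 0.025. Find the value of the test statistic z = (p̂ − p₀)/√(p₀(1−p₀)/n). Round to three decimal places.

p̂ = 273/1873 ≈ 0.14576.
Under H₀, SE = √(0.1488·0.8512/1873) = √(6.76234e-05) = 0.00822.
z = (0.14576 − 0.1488)/0.00822 = -0.00304/0.00822 = -0.370.
p-value = P(Z > -0.370) ≈ 0.6444, so at α = 0.025 we fail to reject H₀.

z = -0.370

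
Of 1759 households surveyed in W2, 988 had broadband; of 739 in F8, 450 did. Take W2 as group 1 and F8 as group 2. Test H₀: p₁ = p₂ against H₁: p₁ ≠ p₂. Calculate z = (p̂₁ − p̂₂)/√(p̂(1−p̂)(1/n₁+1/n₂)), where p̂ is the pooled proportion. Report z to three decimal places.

z = -2.181

p̂₁ = 988/1759 = 0.561683, p̂₂ = 450/739 = 0.608931.
Pooled p̂ = (988+450)/(1759+739) = 1438/2498 = 0.575661.
SE = √(0.244275 × 0.00192168) = 0.021666.
z = (0.561683 − 0.608931)/0.021666 = -0.047248/0.021666 = -2.181.
Two-sided p-value ≈ 2·Φ(−2.181) = 0.0292.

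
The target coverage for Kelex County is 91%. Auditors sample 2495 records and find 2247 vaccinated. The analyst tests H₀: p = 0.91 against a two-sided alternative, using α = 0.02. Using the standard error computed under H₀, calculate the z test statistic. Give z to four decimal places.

p̂ = 2247/2495 ≈ 0.9006012.
Under H₀, SE = √(0.91·0.09/2495) = √(3.28257e-05) = 0.0057294.
z = (0.9006012 − 0.91)/0.0057294 = -0.0093988/0.0057294 = -1.6405.
Two-sided p-value ≈ 2·Φ(−1.640) = 0.1009. With α = 0.02, fail to reject H₀.

z = -1.6405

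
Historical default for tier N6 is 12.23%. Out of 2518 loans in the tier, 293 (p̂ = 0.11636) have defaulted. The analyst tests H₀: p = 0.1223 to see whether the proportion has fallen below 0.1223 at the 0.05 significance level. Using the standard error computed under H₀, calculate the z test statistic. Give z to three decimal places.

z = -0.909

p̂ = 293/2518 ≈ 0.116362.
Standard error under H₀: √(0.1223×0.8777/2518) = 0.006529.
z = (0.116362 − 0.1223)/0.006529 = -0.005938/0.006529 = -0.909.
p-value = P(Z < -0.909) ≈ 0.1816. With α = 0.05, fail to reject H₀.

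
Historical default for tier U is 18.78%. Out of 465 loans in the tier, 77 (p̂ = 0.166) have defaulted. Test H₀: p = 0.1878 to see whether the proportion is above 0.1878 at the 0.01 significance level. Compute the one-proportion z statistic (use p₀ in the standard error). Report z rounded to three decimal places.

p̂ = 77/465 ≈ 0.16559.
SE = √(p₀(1−p₀)/n) = √(0.15253/465) = 0.01811.
z = (0.16559 − 0.1878)/0.01811 = -0.02221/0.01811 = -1.226.
p-value = P(Z > -1.226) ≈ 0.8899, so at α = 0.01 we fail to reject H₀.

z = -1.226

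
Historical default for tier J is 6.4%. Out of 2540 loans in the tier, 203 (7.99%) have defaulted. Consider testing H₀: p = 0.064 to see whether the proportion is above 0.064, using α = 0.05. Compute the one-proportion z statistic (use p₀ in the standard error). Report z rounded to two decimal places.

z = 3.28

p̂ = 203/2540 = 0.07992.
SE = √(p₀(1−p₀)/n) = √(0.059904/2540) = 0.00486.
z = (0.07992 − 0.064)/0.00486 = 0.01592/0.00486 = 3.28.
p-value = P(Z > 3.278) ≈ 0.0005, so at α = 0.05 we reject H₀.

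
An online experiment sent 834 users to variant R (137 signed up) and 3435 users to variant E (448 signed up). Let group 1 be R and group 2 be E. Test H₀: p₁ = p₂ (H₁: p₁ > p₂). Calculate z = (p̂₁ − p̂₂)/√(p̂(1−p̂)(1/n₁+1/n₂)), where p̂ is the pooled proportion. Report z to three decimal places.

p̂₁ = 137/834 = 0.164269, p̂₂ = 448/3435 = 0.130422.
Pooled p̂ = (137+448)/(834+3435) = 585/4269 = 0.137034.
SE = √(p̂(1−p̂)(1/n₁+1/n₂)) = √(0.137034·0.862966·0.00149016) = √(0.000176221) = 0.013275.
z = (0.164269 − 0.130422)/0.013275 = 0.033847/0.013275 = 2.550.
p-value = P(Z > 2.550) ≈ 0.0054.

z = 2.550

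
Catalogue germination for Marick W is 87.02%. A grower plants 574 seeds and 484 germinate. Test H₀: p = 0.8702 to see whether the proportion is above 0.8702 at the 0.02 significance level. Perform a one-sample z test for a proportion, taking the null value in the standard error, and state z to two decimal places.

p̂ = 484/574 ≈ 0.84321.
Standard error under H₀: √(0.8702×0.1298/574) = 0.01403.
z = (0.84321 − 0.8702)/0.01403 = -0.02699/0.01403 = -1.92.
p-value = P(Z > -1.924) ≈ 0.9728, so at α = 0.02 we fail to reject H₀.

z = -1.92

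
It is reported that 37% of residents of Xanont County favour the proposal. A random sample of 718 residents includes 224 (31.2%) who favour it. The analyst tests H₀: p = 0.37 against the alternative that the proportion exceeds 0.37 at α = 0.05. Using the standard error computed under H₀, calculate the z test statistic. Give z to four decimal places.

z = -3.2202

p̂ = 224/718 = 0.311978.
Under H₀, SE = √(0.37·0.63/718) = √(0.000324652) = 0.018018.
z = (0.311978 − 0.37)/0.018018 = -0.058022/0.018018 = -3.2202.
p-value = P(Z > -3.220) ≈ 0.9994; since p > α = 0.05, fail to reject H₀.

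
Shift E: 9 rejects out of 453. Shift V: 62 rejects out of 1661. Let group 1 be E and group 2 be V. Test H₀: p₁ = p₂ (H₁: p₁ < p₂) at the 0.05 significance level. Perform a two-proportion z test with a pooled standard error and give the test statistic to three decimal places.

p̂₁ = 9/453 = 0.01987, p̂₂ = 62/1661 = 0.03733.
Pooled p̂ = (9+62)/(453+1661) = 71/2114 = 0.03359.
SE = √(0.0324576 × 0.00280955) = 0.00955.
z = (0.01987 − 0.03733)/0.00955 = -0.01746/0.00955 = -1.828.
p-value = P(Z < -1.828) ≈ 0.0338; since p < α = 0.05, reject H₀.

z = -1.828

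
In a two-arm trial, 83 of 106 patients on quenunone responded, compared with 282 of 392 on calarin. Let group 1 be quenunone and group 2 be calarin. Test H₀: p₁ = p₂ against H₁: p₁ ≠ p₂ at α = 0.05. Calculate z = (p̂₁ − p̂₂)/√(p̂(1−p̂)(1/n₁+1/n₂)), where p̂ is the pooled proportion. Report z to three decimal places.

z = 1.314

p̂₁ = 83/106 = 0.78302, p̂₂ = 282/392 = 0.71939.
Pooled p̂ = (83+282)/(106+392) = 365/498 = 0.73293.
SE = √(p̂(1−p̂)(1/n₁+1/n₂)) = √(0.73293·0.26707·0.011985) = √(0.00234597) = 0.04844.
z = (0.78302 − 0.71939)/0.04844 = 0.06363/0.04844 = 1.314.
p-value = 2·P(Z > 1.314) ≈ 0.1889. With α = 0.05, fail to reject H₀.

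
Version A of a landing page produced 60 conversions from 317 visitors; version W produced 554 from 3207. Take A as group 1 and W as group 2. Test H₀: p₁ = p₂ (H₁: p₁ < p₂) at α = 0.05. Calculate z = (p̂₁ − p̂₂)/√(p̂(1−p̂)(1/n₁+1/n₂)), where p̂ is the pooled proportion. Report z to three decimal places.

p̂₁ = 60/317 ≈ 0.18927, p̂₂ = 554/3207 ≈ 0.17275.
Pooled p̂ = (60+554)/(317+3207) = 614/3524 = 0.17423.
SE = √(p̂(1−p̂)(1/n₁+1/n₂)) = √(0.17423·0.82577·0.00346639) = √(0.000498732) = 0.02233.
z = (0.18927 − 0.17275)/0.02233 = 0.01652/0.02233 = 0.740.
p-value = P(Z < 0.740) ≈ 0.7704; since p > α = 0.05, fail to reject H₀.

z = 0.740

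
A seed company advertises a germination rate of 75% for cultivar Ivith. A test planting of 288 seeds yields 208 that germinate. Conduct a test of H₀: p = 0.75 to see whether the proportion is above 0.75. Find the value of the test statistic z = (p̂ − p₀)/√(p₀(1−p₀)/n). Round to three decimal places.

z = -1.089

p̂ = 208/288 ≈ 0.72222.
Under H₀, SE = √(0.75·0.25/288) = √(0.000651042) = 0.02552.
z = (0.72222 − 0.75)/0.02552 = -0.02778/0.02552 = -1.089.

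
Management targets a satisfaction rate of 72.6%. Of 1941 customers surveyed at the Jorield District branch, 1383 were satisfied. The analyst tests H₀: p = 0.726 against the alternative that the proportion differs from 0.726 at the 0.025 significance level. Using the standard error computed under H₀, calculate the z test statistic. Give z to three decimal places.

p̂ = 1383/1941 ≈ 0.71252.
SE = √(p₀(1−p₀)/n) = √(0.19892/1941) = 0.01012.
z = (0.71252 − 0.726)/0.01012 = -0.01348/0.01012 = -1.332.
Two-sided p-value ≈ 2·Φ(−1.332) = 0.1830. With α = 0.025, fail to reject H₀.

z = -1.332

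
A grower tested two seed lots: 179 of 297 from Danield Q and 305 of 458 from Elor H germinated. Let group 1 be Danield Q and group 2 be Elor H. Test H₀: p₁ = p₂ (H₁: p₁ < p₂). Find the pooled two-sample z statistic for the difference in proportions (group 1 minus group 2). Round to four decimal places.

p̂₁ = 179/297 = 0.602694, p̂₂ = 305/458 = 0.665939.
Pooled p̂ = (179+305)/(297+458) = 484/755 = 0.641060.
SE = √(0.230102 × 0.00555041) = 0.035737.
z = (0.602694 − 0.665939)/0.035737 = -0.063245/0.035737 = -1.7697.

z = -1.7697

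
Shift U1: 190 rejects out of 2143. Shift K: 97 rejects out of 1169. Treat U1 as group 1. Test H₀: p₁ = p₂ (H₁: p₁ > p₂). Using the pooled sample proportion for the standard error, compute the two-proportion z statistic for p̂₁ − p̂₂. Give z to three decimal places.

p̂₁ = 190/2143 ≈ 0.088661, p̂₂ = 97/1169 ≈ 0.082977.
Pooled p̂ = (190+97)/(2143+1169) = 287/3312 = 0.086655.
SE = √(0.0791456 × 0.00132207) = 0.010229.
z = (0.088661 − 0.082977)/0.010229 = 0.005684/0.010229 = 0.556.

z = 0.556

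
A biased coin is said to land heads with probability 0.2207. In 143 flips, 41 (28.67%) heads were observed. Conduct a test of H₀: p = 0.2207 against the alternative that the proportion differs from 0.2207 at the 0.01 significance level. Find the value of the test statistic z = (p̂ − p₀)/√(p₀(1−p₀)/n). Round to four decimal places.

z = 1.9035

p̂ = 41/143 ≈ 0.2867133.
Standard error under H₀: √(0.2207×0.7793/143) = 0.0346805.
z = (0.2867133 − 0.2207)/0.0346805 = 0.0660133/0.0346805 = 1.9035.
p-value = 2·P(Z > 1.903) ≈ 0.0570; since p > α = 0.01, fail to reject H₀.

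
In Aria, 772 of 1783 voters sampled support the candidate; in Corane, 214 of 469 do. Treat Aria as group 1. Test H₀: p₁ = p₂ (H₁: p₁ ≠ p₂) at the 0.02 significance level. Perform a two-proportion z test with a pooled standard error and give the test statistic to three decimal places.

p̂₁ = 772/1783 ≈ 0.43298, p̂₂ = 214/469 ≈ 0.45629.
Pooled p̂ = (772+214)/(1783+469) = 986/2252 = 0.43783.
SE = √(p̂(1−p̂)(1/n₁+1/n₂)) = √(0.43783·0.56217·0.00269305) = √(0.000662854) = 0.02575.
z = (0.43298 − 0.45629)/0.02575 = -0.02331/0.02575 = -0.905.
Two-sided p-value ≈ 2·Φ(−0.905) = 0.3652, so at α = 0.02 we fail to reject H₀.

z = -0.905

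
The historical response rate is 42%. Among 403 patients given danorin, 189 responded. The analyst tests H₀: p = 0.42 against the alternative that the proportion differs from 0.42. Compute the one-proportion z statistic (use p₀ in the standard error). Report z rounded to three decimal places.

p̂ = 189/403 = 0.46898.
Standard error under H₀: √(0.42×0.58/403) = 0.02459.
z = (0.46898 − 0.42)/0.02459 = 0.04898/0.02459 = 1.992.

z = 1.992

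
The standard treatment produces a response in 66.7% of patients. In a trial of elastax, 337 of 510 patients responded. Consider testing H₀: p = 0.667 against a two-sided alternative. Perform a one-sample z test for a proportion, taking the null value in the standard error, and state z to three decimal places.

p̂ = 337/510 = 0.66078.
SE = √(p₀(1−p₀)/n) = √(0.22211/510) = 0.02087.
z = (0.66078 − 0.667)/0.02087 = -0.00622/0.02087 = -0.298.

z = -0.298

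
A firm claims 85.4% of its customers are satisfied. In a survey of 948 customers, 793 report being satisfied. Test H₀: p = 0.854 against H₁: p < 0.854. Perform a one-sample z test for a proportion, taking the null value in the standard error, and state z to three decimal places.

z = -1.526

p̂ = 793/948 ≈ 0.83650.
Standard error under H₀: √(0.854×0.146/948) = 0.01147.
z = (0.83650 − 0.854)/0.01147 = -0.01750/0.01147 = -1.526.
p-value = P(Z < -1.526) ≈ 0.0635.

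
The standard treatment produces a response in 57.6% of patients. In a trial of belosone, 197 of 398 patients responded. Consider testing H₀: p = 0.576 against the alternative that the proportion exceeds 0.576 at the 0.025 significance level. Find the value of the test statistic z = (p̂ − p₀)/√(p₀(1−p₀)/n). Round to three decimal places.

z = -3.271

p̂ = 197/398 = 0.49497.
Standard error under H₀: √(0.576×0.424/398) = 0.02477.
z = (0.49497 − 0.576)/0.02477 = -0.08103/0.02477 = -3.271.
p-value = P(Z > -3.271) ≈ 0.9995. With α = 0.025, fail to reject H₀.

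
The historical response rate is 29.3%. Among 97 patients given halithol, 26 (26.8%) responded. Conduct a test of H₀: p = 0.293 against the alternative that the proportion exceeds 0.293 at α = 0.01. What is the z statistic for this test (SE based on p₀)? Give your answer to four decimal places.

z = -0.5401

p̂ = 26/97 ≈ 0.268041.
Under H₀, SE = √(0.293·0.707/97) = √(0.00213558) = 0.046212.
z = (0.268041 − 0.293)/0.046212 = -0.024959/0.046212 = -0.5401.
p-value = P(Z > -0.540) ≈ 0.7054; since p > α = 0.01, fail to reject H₀.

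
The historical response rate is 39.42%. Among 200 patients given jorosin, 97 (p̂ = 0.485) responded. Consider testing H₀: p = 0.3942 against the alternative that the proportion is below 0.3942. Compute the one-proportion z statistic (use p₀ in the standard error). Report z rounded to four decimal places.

p̂ = 97/200 ≈ 0.485000.
SE = √(p₀(1−p₀)/n) = √(0.23881/200) = 0.034555.
z = (0.485000 − 0.3942)/0.034555 = 0.090800/0.034555 = 2.6277.

z = 2.6277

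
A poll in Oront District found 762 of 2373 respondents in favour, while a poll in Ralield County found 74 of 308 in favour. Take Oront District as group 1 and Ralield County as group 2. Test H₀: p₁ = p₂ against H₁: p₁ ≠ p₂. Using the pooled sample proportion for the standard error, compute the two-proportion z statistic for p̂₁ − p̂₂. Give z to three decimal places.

p̂₁ = 762/2373 ≈ 0.321113, p̂₂ = 74/308 ≈ 0.240260.
Pooled p̂ = (762+74)/(2373+308) = 836/2681 = 0.311824.
SE = √(0.21459 × 0.00366816) = 0.028056.
z = (0.321113 − 0.240260)/0.028056 = 0.080853/0.028056 = 2.882.
p-value = 2·P(Z > 2.882) ≈ 0.0040.

z = 2.882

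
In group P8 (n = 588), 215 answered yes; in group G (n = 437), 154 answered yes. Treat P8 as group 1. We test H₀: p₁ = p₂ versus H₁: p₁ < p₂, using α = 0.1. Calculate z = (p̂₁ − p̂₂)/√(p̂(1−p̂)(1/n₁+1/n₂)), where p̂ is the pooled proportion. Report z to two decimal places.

p̂₁ = 215/588 = 0.3656, p̂₂ = 154/437 = 0.3524.
Pooled p̂ = (215+154)/(588+437) = 369/1025 = 0.3600.
SE = √(0.2304 × 0.00398901) = 0.0303.
z = (0.3656 − 0.3524)/0.0303 = 0.0132/0.0303 = 0.44.
p-value = P(Z < 0.437) ≈ 0.6689; since p > α = 0.1, fail to reject H₀.

z = 0.44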